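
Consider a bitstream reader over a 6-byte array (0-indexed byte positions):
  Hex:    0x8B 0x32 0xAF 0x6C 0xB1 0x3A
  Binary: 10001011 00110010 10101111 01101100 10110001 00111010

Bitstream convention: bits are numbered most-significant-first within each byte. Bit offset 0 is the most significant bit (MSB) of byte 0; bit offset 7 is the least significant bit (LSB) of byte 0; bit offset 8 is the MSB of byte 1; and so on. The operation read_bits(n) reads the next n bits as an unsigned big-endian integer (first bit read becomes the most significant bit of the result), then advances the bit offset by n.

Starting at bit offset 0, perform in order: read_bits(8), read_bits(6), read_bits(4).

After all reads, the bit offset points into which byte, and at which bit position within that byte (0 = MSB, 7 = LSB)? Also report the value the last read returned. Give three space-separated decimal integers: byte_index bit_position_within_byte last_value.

Read 1: bits[0:8] width=8 -> value=139 (bin 10001011); offset now 8 = byte 1 bit 0; 40 bits remain
Read 2: bits[8:14] width=6 -> value=12 (bin 001100); offset now 14 = byte 1 bit 6; 34 bits remain
Read 3: bits[14:18] width=4 -> value=10 (bin 1010); offset now 18 = byte 2 bit 2; 30 bits remain

Answer: 2 2 10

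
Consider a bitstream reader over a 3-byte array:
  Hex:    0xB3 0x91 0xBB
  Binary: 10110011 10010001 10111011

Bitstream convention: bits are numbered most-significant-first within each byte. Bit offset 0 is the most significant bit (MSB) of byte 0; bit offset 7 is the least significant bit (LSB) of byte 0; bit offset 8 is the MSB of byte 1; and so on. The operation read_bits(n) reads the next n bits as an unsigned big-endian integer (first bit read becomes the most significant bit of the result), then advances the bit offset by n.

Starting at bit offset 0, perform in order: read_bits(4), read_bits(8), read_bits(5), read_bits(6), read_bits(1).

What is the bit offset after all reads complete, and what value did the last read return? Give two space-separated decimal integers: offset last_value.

Read 1: bits[0:4] width=4 -> value=11 (bin 1011); offset now 4 = byte 0 bit 4; 20 bits remain
Read 2: bits[4:12] width=8 -> value=57 (bin 00111001); offset now 12 = byte 1 bit 4; 12 bits remain
Read 3: bits[12:17] width=5 -> value=3 (bin 00011); offset now 17 = byte 2 bit 1; 7 bits remain
Read 4: bits[17:23] width=6 -> value=29 (bin 011101); offset now 23 = byte 2 bit 7; 1 bits remain
Read 5: bits[23:24] width=1 -> value=1 (bin 1); offset now 24 = byte 3 bit 0; 0 bits remain

Answer: 24 1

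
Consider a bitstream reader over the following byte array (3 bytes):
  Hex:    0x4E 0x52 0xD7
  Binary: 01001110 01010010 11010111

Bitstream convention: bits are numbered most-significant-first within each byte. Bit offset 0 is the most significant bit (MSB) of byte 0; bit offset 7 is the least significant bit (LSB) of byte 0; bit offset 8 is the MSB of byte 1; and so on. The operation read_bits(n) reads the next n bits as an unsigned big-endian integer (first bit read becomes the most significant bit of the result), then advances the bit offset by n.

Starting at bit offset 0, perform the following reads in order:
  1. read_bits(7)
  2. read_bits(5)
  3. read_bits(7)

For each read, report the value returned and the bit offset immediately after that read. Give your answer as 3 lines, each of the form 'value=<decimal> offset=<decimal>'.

Answer: value=39 offset=7
value=5 offset=12
value=22 offset=19

Derivation:
Read 1: bits[0:7] width=7 -> value=39 (bin 0100111); offset now 7 = byte 0 bit 7; 17 bits remain
Read 2: bits[7:12] width=5 -> value=5 (bin 00101); offset now 12 = byte 1 bit 4; 12 bits remain
Read 3: bits[12:19] width=7 -> value=22 (bin 0010110); offset now 19 = byte 2 bit 3; 5 bits remain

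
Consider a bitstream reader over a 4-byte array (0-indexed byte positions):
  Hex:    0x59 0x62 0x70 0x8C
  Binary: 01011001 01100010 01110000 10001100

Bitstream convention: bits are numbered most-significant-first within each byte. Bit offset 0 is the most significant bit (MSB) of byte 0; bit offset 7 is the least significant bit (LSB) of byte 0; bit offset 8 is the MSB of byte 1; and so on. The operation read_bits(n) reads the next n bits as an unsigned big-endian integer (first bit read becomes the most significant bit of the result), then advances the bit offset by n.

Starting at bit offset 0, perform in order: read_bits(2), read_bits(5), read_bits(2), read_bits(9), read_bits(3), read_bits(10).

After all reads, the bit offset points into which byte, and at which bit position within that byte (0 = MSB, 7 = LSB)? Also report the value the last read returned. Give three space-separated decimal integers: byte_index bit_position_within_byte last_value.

Answer: 3 7 70

Derivation:
Read 1: bits[0:2] width=2 -> value=1 (bin 01); offset now 2 = byte 0 bit 2; 30 bits remain
Read 2: bits[2:7] width=5 -> value=12 (bin 01100); offset now 7 = byte 0 bit 7; 25 bits remain
Read 3: bits[7:9] width=2 -> value=2 (bin 10); offset now 9 = byte 1 bit 1; 23 bits remain
Read 4: bits[9:18] width=9 -> value=393 (bin 110001001); offset now 18 = byte 2 bit 2; 14 bits remain
Read 5: bits[18:21] width=3 -> value=6 (bin 110); offset now 21 = byte 2 bit 5; 11 bits remain
Read 6: bits[21:31] width=10 -> value=70 (bin 0001000110); offset now 31 = byte 3 bit 7; 1 bits remain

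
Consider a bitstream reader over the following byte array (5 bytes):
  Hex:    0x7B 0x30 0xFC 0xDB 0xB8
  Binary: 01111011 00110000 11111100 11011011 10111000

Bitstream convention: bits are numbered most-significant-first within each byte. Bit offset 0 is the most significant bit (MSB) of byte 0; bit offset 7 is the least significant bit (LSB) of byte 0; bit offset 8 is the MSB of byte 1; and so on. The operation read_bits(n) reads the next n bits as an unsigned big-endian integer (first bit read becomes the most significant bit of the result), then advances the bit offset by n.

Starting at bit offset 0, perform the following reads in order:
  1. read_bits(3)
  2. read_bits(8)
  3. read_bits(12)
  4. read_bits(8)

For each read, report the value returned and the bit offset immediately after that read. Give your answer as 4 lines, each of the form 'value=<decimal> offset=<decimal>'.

Answer: value=3 offset=3
value=217 offset=11
value=2174 offset=23
value=109 offset=31

Derivation:
Read 1: bits[0:3] width=3 -> value=3 (bin 011); offset now 3 = byte 0 bit 3; 37 bits remain
Read 2: bits[3:11] width=8 -> value=217 (bin 11011001); offset now 11 = byte 1 bit 3; 29 bits remain
Read 3: bits[11:23] width=12 -> value=2174 (bin 100001111110); offset now 23 = byte 2 bit 7; 17 bits remain
Read 4: bits[23:31] width=8 -> value=109 (bin 01101101); offset now 31 = byte 3 bit 7; 9 bits remain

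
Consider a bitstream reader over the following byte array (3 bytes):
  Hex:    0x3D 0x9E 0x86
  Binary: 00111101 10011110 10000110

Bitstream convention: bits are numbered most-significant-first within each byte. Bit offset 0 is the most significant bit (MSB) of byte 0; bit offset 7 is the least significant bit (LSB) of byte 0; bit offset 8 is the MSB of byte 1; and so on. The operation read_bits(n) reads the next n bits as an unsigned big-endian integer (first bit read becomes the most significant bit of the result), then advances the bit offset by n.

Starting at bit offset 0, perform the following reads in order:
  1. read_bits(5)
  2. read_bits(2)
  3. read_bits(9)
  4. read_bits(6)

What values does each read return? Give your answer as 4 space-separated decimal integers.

Read 1: bits[0:5] width=5 -> value=7 (bin 00111); offset now 5 = byte 0 bit 5; 19 bits remain
Read 2: bits[5:7] width=2 -> value=2 (bin 10); offset now 7 = byte 0 bit 7; 17 bits remain
Read 3: bits[7:16] width=9 -> value=414 (bin 110011110); offset now 16 = byte 2 bit 0; 8 bits remain
Read 4: bits[16:22] width=6 -> value=33 (bin 100001); offset now 22 = byte 2 bit 6; 2 bits remain

Answer: 7 2 414 33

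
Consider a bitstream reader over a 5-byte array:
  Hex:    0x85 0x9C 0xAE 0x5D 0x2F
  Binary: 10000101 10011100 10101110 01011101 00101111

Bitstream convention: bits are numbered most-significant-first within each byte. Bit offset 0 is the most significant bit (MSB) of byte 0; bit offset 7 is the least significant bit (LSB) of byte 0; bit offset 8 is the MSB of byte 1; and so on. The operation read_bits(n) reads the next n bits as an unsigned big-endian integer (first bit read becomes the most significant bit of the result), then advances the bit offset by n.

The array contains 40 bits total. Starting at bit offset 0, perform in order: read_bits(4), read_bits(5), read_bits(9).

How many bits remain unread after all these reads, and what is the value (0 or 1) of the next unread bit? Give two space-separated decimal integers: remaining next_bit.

Answer: 22 1

Derivation:
Read 1: bits[0:4] width=4 -> value=8 (bin 1000); offset now 4 = byte 0 bit 4; 36 bits remain
Read 2: bits[4:9] width=5 -> value=11 (bin 01011); offset now 9 = byte 1 bit 1; 31 bits remain
Read 3: bits[9:18] width=9 -> value=114 (bin 001110010); offset now 18 = byte 2 bit 2; 22 bits remain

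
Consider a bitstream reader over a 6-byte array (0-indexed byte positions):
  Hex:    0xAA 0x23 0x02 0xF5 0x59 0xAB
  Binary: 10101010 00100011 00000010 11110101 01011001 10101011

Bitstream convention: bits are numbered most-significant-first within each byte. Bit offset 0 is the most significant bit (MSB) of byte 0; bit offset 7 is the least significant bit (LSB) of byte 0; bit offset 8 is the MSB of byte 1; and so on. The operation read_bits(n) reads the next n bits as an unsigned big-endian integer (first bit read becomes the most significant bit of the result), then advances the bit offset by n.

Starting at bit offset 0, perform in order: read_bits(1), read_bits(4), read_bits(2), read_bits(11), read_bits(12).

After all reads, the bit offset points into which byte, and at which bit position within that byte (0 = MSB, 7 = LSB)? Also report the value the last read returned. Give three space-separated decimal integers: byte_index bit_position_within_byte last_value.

Read 1: bits[0:1] width=1 -> value=1 (bin 1); offset now 1 = byte 0 bit 1; 47 bits remain
Read 2: bits[1:5] width=4 -> value=5 (bin 0101); offset now 5 = byte 0 bit 5; 43 bits remain
Read 3: bits[5:7] width=2 -> value=1 (bin 01); offset now 7 = byte 0 bit 7; 41 bits remain
Read 4: bits[7:18] width=11 -> value=140 (bin 00010001100); offset now 18 = byte 2 bit 2; 30 bits remain
Read 5: bits[18:30] width=12 -> value=189 (bin 000010111101); offset now 30 = byte 3 bit 6; 18 bits remain

Answer: 3 6 189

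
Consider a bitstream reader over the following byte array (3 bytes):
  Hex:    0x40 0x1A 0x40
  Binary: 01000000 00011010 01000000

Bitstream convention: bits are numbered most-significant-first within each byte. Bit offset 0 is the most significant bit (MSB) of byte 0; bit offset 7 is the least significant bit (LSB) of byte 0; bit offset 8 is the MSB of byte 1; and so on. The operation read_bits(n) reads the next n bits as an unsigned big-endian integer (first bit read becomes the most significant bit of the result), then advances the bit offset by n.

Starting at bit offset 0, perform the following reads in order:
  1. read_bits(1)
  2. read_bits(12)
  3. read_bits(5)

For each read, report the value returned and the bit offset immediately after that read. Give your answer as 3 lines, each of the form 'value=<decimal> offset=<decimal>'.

Read 1: bits[0:1] width=1 -> value=0 (bin 0); offset now 1 = byte 0 bit 1; 23 bits remain
Read 2: bits[1:13] width=12 -> value=2051 (bin 100000000011); offset now 13 = byte 1 bit 5; 11 bits remain
Read 3: bits[13:18] width=5 -> value=9 (bin 01001); offset now 18 = byte 2 bit 2; 6 bits remain

Answer: value=0 offset=1
value=2051 offset=13
value=9 offset=18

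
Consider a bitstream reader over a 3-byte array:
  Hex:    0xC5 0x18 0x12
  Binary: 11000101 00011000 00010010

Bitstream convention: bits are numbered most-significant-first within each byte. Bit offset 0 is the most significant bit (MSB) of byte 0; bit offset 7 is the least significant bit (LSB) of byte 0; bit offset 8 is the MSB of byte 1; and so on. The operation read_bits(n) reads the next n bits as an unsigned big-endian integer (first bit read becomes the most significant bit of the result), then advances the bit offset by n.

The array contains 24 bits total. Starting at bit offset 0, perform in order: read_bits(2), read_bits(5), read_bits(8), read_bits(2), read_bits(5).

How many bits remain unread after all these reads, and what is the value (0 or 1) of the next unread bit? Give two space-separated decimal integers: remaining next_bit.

Read 1: bits[0:2] width=2 -> value=3 (bin 11); offset now 2 = byte 0 bit 2; 22 bits remain
Read 2: bits[2:7] width=5 -> value=2 (bin 00010); offset now 7 = byte 0 bit 7; 17 bits remain
Read 3: bits[7:15] width=8 -> value=140 (bin 10001100); offset now 15 = byte 1 bit 7; 9 bits remain
Read 4: bits[15:17] width=2 -> value=0 (bin 00); offset now 17 = byte 2 bit 1; 7 bits remain
Read 5: bits[17:22] width=5 -> value=4 (bin 00100); offset now 22 = byte 2 bit 6; 2 bits remain

Answer: 2 1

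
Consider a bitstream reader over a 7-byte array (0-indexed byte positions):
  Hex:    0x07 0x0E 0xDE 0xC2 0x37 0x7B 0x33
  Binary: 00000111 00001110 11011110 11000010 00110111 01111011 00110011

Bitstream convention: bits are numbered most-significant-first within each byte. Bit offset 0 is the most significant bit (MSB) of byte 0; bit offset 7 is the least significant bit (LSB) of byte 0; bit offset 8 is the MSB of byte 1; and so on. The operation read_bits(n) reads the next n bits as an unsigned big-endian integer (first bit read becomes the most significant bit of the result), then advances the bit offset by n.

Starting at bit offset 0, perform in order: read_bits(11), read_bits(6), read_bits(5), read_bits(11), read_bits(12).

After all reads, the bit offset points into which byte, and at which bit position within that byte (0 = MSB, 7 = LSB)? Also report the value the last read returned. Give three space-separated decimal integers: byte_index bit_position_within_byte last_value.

Read 1: bits[0:11] width=11 -> value=56 (bin 00000111000); offset now 11 = byte 1 bit 3; 45 bits remain
Read 2: bits[11:17] width=6 -> value=29 (bin 011101); offset now 17 = byte 2 bit 1; 39 bits remain
Read 3: bits[17:22] width=5 -> value=23 (bin 10111); offset now 22 = byte 2 bit 6; 34 bits remain
Read 4: bits[22:33] width=11 -> value=1412 (bin 10110000100); offset now 33 = byte 4 bit 1; 23 bits remain
Read 5: bits[33:45] width=12 -> value=1775 (bin 011011101111); offset now 45 = byte 5 bit 5; 11 bits remain

Answer: 5 5 1775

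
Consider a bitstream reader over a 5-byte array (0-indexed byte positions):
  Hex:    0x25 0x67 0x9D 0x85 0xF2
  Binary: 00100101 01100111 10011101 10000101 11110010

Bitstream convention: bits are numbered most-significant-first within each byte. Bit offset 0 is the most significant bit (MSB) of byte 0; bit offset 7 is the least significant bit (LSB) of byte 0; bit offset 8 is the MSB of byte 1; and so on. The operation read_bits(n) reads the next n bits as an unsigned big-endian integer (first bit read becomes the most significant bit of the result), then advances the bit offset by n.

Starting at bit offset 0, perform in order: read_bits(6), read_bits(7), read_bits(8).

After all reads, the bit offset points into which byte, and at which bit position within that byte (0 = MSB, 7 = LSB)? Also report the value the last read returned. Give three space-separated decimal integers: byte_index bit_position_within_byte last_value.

Answer: 2 5 243

Derivation:
Read 1: bits[0:6] width=6 -> value=9 (bin 001001); offset now 6 = byte 0 bit 6; 34 bits remain
Read 2: bits[6:13] width=7 -> value=44 (bin 0101100); offset now 13 = byte 1 bit 5; 27 bits remain
Read 3: bits[13:21] width=8 -> value=243 (bin 11110011); offset now 21 = byte 2 bit 5; 19 bits remain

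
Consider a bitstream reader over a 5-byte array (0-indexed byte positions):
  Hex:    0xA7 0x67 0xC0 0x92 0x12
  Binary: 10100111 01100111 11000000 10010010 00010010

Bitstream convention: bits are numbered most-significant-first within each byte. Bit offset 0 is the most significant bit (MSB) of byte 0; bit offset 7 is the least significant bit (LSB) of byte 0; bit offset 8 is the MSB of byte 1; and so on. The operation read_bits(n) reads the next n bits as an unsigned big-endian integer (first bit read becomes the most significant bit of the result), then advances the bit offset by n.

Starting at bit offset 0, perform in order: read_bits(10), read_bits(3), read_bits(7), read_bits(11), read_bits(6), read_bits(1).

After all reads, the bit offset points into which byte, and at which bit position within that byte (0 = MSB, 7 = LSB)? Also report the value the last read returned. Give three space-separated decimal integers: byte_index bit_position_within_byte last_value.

Read 1: bits[0:10] width=10 -> value=669 (bin 1010011101); offset now 10 = byte 1 bit 2; 30 bits remain
Read 2: bits[10:13] width=3 -> value=4 (bin 100); offset now 13 = byte 1 bit 5; 27 bits remain
Read 3: bits[13:20] width=7 -> value=124 (bin 1111100); offset now 20 = byte 2 bit 4; 20 bits remain
Read 4: bits[20:31] width=11 -> value=73 (bin 00001001001); offset now 31 = byte 3 bit 7; 9 bits remain
Read 5: bits[31:37] width=6 -> value=2 (bin 000010); offset now 37 = byte 4 bit 5; 3 bits remain
Read 6: bits[37:38] width=1 -> value=0 (bin 0); offset now 38 = byte 4 bit 6; 2 bits remain

Answer: 4 6 0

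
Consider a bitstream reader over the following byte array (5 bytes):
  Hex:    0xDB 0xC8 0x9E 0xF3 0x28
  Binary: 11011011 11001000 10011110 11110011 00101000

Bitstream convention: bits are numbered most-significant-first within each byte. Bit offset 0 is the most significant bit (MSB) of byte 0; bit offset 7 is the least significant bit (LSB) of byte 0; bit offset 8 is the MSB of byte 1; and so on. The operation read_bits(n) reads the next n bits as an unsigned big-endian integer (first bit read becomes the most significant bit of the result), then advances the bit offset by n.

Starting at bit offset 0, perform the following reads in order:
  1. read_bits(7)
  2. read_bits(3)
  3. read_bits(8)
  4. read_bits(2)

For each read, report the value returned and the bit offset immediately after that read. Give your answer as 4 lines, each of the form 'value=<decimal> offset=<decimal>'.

Answer: value=109 offset=7
value=7 offset=10
value=34 offset=18
value=1 offset=20

Derivation:
Read 1: bits[0:7] width=7 -> value=109 (bin 1101101); offset now 7 = byte 0 bit 7; 33 bits remain
Read 2: bits[7:10] width=3 -> value=7 (bin 111); offset now 10 = byte 1 bit 2; 30 bits remain
Read 3: bits[10:18] width=8 -> value=34 (bin 00100010); offset now 18 = byte 2 bit 2; 22 bits remain
Read 4: bits[18:20] width=2 -> value=1 (bin 01); offset now 20 = byte 2 bit 4; 20 bits remain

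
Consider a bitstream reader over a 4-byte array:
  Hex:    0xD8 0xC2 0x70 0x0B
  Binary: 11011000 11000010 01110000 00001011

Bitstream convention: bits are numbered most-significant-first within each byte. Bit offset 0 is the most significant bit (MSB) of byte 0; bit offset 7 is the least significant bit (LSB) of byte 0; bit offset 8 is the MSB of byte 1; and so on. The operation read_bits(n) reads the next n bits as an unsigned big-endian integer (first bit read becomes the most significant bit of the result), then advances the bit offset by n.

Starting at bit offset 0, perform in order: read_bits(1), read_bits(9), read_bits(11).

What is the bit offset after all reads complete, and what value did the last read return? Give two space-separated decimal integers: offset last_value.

Read 1: bits[0:1] width=1 -> value=1 (bin 1); offset now 1 = byte 0 bit 1; 31 bits remain
Read 2: bits[1:10] width=9 -> value=355 (bin 101100011); offset now 10 = byte 1 bit 2; 22 bits remain
Read 3: bits[10:21] width=11 -> value=78 (bin 00001001110); offset now 21 = byte 2 bit 5; 11 bits remain

Answer: 21 78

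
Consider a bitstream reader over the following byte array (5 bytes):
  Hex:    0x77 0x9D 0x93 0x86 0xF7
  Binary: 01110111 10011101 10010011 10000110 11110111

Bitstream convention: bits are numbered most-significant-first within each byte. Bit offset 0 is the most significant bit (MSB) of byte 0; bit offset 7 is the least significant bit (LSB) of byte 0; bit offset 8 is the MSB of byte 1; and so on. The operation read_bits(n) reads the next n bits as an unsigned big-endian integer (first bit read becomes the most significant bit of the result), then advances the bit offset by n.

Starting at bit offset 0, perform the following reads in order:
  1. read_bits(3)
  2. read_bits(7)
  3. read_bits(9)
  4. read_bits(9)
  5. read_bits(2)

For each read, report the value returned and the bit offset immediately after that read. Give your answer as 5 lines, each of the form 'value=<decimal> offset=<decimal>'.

Read 1: bits[0:3] width=3 -> value=3 (bin 011); offset now 3 = byte 0 bit 3; 37 bits remain
Read 2: bits[3:10] width=7 -> value=94 (bin 1011110); offset now 10 = byte 1 bit 2; 30 bits remain
Read 3: bits[10:19] width=9 -> value=236 (bin 011101100); offset now 19 = byte 2 bit 3; 21 bits remain
Read 4: bits[19:28] width=9 -> value=312 (bin 100111000); offset now 28 = byte 3 bit 4; 12 bits remain
Read 5: bits[28:30] width=2 -> value=1 (bin 01); offset now 30 = byte 3 bit 6; 10 bits remain

Answer: value=3 offset=3
value=94 offset=10
value=236 offset=19
value=312 offset=28
value=1 offset=30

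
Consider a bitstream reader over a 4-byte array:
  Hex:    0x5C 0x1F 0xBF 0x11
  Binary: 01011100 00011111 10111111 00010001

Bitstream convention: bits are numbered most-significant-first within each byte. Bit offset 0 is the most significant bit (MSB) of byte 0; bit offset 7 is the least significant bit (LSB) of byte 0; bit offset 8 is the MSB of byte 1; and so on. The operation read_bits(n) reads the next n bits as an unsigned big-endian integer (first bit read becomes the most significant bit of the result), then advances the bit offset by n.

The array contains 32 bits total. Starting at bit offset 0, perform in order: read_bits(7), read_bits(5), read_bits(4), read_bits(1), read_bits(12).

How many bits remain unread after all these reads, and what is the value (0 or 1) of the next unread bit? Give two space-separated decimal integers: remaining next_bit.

Read 1: bits[0:7] width=7 -> value=46 (bin 0101110); offset now 7 = byte 0 bit 7; 25 bits remain
Read 2: bits[7:12] width=5 -> value=1 (bin 00001); offset now 12 = byte 1 bit 4; 20 bits remain
Read 3: bits[12:16] width=4 -> value=15 (bin 1111); offset now 16 = byte 2 bit 0; 16 bits remain
Read 4: bits[16:17] width=1 -> value=1 (bin 1); offset now 17 = byte 2 bit 1; 15 bits remain
Read 5: bits[17:29] width=12 -> value=2018 (bin 011111100010); offset now 29 = byte 3 bit 5; 3 bits remain

Answer: 3 0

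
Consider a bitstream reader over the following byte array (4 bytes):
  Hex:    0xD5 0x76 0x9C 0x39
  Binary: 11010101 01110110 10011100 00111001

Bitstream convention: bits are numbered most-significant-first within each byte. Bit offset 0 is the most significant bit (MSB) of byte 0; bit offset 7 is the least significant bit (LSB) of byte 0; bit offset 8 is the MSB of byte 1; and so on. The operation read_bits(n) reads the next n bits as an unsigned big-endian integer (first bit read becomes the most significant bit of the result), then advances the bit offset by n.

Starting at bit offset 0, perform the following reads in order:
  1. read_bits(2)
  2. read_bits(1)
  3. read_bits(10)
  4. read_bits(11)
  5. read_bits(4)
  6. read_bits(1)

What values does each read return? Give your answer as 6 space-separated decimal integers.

Answer: 3 0 686 1692 3 1

Derivation:
Read 1: bits[0:2] width=2 -> value=3 (bin 11); offset now 2 = byte 0 bit 2; 30 bits remain
Read 2: bits[2:3] width=1 -> value=0 (bin 0); offset now 3 = byte 0 bit 3; 29 bits remain
Read 3: bits[3:13] width=10 -> value=686 (bin 1010101110); offset now 13 = byte 1 bit 5; 19 bits remain
Read 4: bits[13:24] width=11 -> value=1692 (bin 11010011100); offset now 24 = byte 3 bit 0; 8 bits remain
Read 5: bits[24:28] width=4 -> value=3 (bin 0011); offset now 28 = byte 3 bit 4; 4 bits remain
Read 6: bits[28:29] width=1 -> value=1 (bin 1); offset now 29 = byte 3 bit 5; 3 bits remain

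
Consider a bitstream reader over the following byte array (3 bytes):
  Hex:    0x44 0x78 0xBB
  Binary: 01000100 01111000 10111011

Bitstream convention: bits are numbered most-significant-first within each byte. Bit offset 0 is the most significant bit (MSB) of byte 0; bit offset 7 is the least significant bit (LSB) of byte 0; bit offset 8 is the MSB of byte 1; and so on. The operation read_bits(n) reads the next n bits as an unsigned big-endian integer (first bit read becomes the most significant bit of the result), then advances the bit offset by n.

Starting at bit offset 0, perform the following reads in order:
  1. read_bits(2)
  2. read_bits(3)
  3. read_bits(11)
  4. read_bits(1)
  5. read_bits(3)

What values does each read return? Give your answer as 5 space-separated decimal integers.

Read 1: bits[0:2] width=2 -> value=1 (bin 01); offset now 2 = byte 0 bit 2; 22 bits remain
Read 2: bits[2:5] width=3 -> value=0 (bin 000); offset now 5 = byte 0 bit 5; 19 bits remain
Read 3: bits[5:16] width=11 -> value=1144 (bin 10001111000); offset now 16 = byte 2 bit 0; 8 bits remain
Read 4: bits[16:17] width=1 -> value=1 (bin 1); offset now 17 = byte 2 bit 1; 7 bits remain
Read 5: bits[17:20] width=3 -> value=3 (bin 011); offset now 20 = byte 2 bit 4; 4 bits remain

Answer: 1 0 1144 1 3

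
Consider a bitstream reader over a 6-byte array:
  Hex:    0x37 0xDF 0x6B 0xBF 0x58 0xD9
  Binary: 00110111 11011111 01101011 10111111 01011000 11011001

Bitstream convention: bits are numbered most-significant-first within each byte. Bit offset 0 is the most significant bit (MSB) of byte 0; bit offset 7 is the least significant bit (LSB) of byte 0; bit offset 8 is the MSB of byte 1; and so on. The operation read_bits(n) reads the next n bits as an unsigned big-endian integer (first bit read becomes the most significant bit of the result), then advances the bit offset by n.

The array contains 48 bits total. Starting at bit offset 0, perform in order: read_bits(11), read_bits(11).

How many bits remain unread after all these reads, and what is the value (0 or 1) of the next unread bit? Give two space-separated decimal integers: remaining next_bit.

Answer: 26 1

Derivation:
Read 1: bits[0:11] width=11 -> value=446 (bin 00110111110); offset now 11 = byte 1 bit 3; 37 bits remain
Read 2: bits[11:22] width=11 -> value=2010 (bin 11111011010); offset now 22 = byte 2 bit 6; 26 bits remain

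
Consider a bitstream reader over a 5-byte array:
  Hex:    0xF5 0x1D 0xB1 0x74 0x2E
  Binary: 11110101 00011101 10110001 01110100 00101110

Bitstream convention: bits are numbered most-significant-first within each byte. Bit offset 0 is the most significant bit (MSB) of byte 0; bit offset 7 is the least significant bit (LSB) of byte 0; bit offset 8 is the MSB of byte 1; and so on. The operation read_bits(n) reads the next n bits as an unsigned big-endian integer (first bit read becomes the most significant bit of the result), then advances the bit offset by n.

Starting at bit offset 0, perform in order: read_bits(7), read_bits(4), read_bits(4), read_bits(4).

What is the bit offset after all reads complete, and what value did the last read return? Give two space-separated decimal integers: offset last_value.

Read 1: bits[0:7] width=7 -> value=122 (bin 1111010); offset now 7 = byte 0 bit 7; 33 bits remain
Read 2: bits[7:11] width=4 -> value=8 (bin 1000); offset now 11 = byte 1 bit 3; 29 bits remain
Read 3: bits[11:15] width=4 -> value=14 (bin 1110); offset now 15 = byte 1 bit 7; 25 bits remain
Read 4: bits[15:19] width=4 -> value=13 (bin 1101); offset now 19 = byte 2 bit 3; 21 bits remain

Answer: 19 13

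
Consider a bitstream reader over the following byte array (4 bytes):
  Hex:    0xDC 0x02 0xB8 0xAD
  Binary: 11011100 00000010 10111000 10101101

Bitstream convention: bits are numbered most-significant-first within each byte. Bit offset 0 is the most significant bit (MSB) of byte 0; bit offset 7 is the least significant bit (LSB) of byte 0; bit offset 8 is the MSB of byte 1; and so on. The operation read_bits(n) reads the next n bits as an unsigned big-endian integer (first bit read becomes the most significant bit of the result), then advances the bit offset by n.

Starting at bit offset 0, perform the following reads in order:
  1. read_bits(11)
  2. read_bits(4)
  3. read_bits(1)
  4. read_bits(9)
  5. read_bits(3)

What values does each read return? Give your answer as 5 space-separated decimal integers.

Answer: 1760 1 0 369 2

Derivation:
Read 1: bits[0:11] width=11 -> value=1760 (bin 11011100000); offset now 11 = byte 1 bit 3; 21 bits remain
Read 2: bits[11:15] width=4 -> value=1 (bin 0001); offset now 15 = byte 1 bit 7; 17 bits remain
Read 3: bits[15:16] width=1 -> value=0 (bin 0); offset now 16 = byte 2 bit 0; 16 bits remain
Read 4: bits[16:25] width=9 -> value=369 (bin 101110001); offset now 25 = byte 3 bit 1; 7 bits remain
Read 5: bits[25:28] width=3 -> value=2 (bin 010); offset now 28 = byte 3 bit 4; 4 bits remain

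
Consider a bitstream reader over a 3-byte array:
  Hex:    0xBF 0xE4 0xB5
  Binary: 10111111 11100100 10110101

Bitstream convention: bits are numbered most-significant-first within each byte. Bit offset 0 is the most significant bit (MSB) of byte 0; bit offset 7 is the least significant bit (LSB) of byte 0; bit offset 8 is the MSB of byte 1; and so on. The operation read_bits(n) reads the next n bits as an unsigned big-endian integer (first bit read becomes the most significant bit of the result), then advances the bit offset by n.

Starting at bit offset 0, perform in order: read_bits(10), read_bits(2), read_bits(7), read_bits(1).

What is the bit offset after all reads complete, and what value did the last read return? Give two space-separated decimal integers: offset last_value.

Read 1: bits[0:10] width=10 -> value=767 (bin 1011111111); offset now 10 = byte 1 bit 2; 14 bits remain
Read 2: bits[10:12] width=2 -> value=2 (bin 10); offset now 12 = byte 1 bit 4; 12 bits remain
Read 3: bits[12:19] width=7 -> value=37 (bin 0100101); offset now 19 = byte 2 bit 3; 5 bits remain
Read 4: bits[19:20] width=1 -> value=1 (bin 1); offset now 20 = byte 2 bit 4; 4 bits remain

Answer: 20 1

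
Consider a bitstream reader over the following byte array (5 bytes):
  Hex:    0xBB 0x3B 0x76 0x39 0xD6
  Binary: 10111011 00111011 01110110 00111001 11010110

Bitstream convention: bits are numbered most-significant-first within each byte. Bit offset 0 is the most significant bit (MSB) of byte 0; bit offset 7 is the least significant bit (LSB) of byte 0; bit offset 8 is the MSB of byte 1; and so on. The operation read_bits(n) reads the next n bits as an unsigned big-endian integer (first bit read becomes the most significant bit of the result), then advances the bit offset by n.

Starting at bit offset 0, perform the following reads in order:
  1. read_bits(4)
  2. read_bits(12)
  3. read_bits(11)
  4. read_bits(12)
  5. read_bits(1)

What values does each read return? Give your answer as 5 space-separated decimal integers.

Read 1: bits[0:4] width=4 -> value=11 (bin 1011); offset now 4 = byte 0 bit 4; 36 bits remain
Read 2: bits[4:16] width=12 -> value=2875 (bin 101100111011); offset now 16 = byte 2 bit 0; 24 bits remain
Read 3: bits[16:27] width=11 -> value=945 (bin 01110110001); offset now 27 = byte 3 bit 3; 13 bits remain
Read 4: bits[27:39] width=12 -> value=3307 (bin 110011101011); offset now 39 = byte 4 bit 7; 1 bits remain
Read 5: bits[39:40] width=1 -> value=0 (bin 0); offset now 40 = byte 5 bit 0; 0 bits remain

Answer: 11 2875 945 3307 0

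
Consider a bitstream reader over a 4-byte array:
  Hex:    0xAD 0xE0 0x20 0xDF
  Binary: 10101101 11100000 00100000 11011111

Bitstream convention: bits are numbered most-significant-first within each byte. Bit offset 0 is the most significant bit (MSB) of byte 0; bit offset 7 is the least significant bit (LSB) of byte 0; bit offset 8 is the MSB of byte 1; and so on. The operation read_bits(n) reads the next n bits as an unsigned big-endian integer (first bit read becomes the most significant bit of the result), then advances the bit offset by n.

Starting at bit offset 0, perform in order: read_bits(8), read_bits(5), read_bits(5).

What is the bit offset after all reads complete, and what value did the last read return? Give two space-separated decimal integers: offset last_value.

Read 1: bits[0:8] width=8 -> value=173 (bin 10101101); offset now 8 = byte 1 bit 0; 24 bits remain
Read 2: bits[8:13] width=5 -> value=28 (bin 11100); offset now 13 = byte 1 bit 5; 19 bits remain
Read 3: bits[13:18] width=5 -> value=0 (bin 00000); offset now 18 = byte 2 bit 2; 14 bits remain

Answer: 18 0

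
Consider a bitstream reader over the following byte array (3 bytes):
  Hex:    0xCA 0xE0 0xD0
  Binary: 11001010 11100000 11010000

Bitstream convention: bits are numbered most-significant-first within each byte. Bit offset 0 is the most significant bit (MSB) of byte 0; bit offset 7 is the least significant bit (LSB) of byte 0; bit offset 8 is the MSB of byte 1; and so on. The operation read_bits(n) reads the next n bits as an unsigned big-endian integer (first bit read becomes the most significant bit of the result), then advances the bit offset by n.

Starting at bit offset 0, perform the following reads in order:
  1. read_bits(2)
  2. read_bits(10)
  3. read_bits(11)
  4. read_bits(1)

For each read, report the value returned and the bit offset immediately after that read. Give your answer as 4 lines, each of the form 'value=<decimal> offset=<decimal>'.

Answer: value=3 offset=2
value=174 offset=12
value=104 offset=23
value=0 offset=24

Derivation:
Read 1: bits[0:2] width=2 -> value=3 (bin 11); offset now 2 = byte 0 bit 2; 22 bits remain
Read 2: bits[2:12] width=10 -> value=174 (bin 0010101110); offset now 12 = byte 1 bit 4; 12 bits remain
Read 3: bits[12:23] width=11 -> value=104 (bin 00001101000); offset now 23 = byte 2 bit 7; 1 bits remain
Read 4: bits[23:24] width=1 -> value=0 (bin 0); offset now 24 = byte 3 bit 0; 0 bits remain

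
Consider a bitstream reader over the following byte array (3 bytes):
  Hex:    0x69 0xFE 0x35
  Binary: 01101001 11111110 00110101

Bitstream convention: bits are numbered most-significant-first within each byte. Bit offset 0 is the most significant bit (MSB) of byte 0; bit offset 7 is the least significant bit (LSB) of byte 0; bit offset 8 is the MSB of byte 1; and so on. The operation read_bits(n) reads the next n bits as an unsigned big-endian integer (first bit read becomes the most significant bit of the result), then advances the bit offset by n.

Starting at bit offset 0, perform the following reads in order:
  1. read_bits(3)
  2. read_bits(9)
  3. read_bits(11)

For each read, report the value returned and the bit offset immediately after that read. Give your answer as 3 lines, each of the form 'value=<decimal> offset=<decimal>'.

Read 1: bits[0:3] width=3 -> value=3 (bin 011); offset now 3 = byte 0 bit 3; 21 bits remain
Read 2: bits[3:12] width=9 -> value=159 (bin 010011111); offset now 12 = byte 1 bit 4; 12 bits remain
Read 3: bits[12:23] width=11 -> value=1818 (bin 11100011010); offset now 23 = byte 2 bit 7; 1 bits remain

Answer: value=3 offset=3
value=159 offset=12
value=1818 offset=23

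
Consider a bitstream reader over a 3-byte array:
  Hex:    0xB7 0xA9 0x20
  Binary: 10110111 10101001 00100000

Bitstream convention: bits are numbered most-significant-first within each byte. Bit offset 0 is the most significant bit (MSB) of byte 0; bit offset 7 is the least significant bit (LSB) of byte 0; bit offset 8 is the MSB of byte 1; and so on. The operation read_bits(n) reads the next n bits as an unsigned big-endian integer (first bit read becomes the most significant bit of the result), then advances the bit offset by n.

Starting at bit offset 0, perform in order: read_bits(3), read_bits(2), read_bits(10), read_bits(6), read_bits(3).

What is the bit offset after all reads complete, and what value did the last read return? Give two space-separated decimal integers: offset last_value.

Answer: 24 0

Derivation:
Read 1: bits[0:3] width=3 -> value=5 (bin 101); offset now 3 = byte 0 bit 3; 21 bits remain
Read 2: bits[3:5] width=2 -> value=2 (bin 10); offset now 5 = byte 0 bit 5; 19 bits remain
Read 3: bits[5:15] width=10 -> value=980 (bin 1111010100); offset now 15 = byte 1 bit 7; 9 bits remain
Read 4: bits[15:21] width=6 -> value=36 (bin 100100); offset now 21 = byte 2 bit 5; 3 bits remain
Read 5: bits[21:24] width=3 -> value=0 (bin 000); offset now 24 = byte 3 bit 0; 0 bits remain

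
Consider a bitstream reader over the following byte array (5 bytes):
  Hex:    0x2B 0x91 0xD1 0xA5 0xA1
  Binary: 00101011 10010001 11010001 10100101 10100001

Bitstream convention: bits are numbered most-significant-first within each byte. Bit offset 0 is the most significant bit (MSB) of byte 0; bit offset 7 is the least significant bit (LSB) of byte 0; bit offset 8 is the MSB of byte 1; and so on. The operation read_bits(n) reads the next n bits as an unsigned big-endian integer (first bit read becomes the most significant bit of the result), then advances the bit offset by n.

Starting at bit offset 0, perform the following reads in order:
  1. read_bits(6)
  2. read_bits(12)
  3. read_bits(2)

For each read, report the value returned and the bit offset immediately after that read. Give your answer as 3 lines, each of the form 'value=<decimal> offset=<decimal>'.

Answer: value=10 offset=6
value=3655 offset=18
value=1 offset=20

Derivation:
Read 1: bits[0:6] width=6 -> value=10 (bin 001010); offset now 6 = byte 0 bit 6; 34 bits remain
Read 2: bits[6:18] width=12 -> value=3655 (bin 111001000111); offset now 18 = byte 2 bit 2; 22 bits remain
Read 3: bits[18:20] width=2 -> value=1 (bin 01); offset now 20 = byte 2 bit 4; 20 bits remain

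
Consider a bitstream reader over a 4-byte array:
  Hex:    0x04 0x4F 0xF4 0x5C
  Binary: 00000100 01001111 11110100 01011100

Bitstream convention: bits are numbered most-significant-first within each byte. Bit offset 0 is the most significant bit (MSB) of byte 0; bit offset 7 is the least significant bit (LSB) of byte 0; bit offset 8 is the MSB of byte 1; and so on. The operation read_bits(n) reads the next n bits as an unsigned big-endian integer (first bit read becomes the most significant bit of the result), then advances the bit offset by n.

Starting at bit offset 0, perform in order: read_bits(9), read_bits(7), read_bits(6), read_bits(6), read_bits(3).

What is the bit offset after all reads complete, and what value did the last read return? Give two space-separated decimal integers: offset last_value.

Answer: 31 6

Derivation:
Read 1: bits[0:9] width=9 -> value=8 (bin 000001000); offset now 9 = byte 1 bit 1; 23 bits remain
Read 2: bits[9:16] width=7 -> value=79 (bin 1001111); offset now 16 = byte 2 bit 0; 16 bits remain
Read 3: bits[16:22] width=6 -> value=61 (bin 111101); offset now 22 = byte 2 bit 6; 10 bits remain
Read 4: bits[22:28] width=6 -> value=5 (bin 000101); offset now 28 = byte 3 bit 4; 4 bits remain
Read 5: bits[28:31] width=3 -> value=6 (bin 110); offset now 31 = byte 3 bit 7; 1 bits remain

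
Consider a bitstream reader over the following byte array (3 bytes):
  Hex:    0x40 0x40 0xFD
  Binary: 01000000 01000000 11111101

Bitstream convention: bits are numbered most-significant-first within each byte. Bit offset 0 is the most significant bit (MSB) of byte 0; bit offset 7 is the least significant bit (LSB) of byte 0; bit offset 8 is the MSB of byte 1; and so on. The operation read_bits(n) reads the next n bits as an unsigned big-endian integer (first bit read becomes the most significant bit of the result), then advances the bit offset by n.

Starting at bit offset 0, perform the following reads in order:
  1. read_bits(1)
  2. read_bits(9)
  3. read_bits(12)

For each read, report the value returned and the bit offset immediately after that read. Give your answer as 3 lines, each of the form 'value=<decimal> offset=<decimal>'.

Answer: value=0 offset=1
value=257 offset=10
value=63 offset=22

Derivation:
Read 1: bits[0:1] width=1 -> value=0 (bin 0); offset now 1 = byte 0 bit 1; 23 bits remain
Read 2: bits[1:10] width=9 -> value=257 (bin 100000001); offset now 10 = byte 1 bit 2; 14 bits remain
Read 3: bits[10:22] width=12 -> value=63 (bin 000000111111); offset now 22 = byte 2 bit 6; 2 bits remain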